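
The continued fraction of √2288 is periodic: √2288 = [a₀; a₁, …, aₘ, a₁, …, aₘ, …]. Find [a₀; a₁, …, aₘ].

a₀ = ⌊√2288⌋ = 47.

[47; 1, 4, 1, 94]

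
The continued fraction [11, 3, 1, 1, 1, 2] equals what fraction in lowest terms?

327/29

Using pₖ = aₖpₖ₋₁ + pₖ₋₂ and qₖ = aₖqₖ₋₁ + qₖ₋₂:
  k=0: a=11, p=11, q=1
  k=1: a=3, p=34, q=3
  k=2: a=1, p=45, q=4
  k=3: a=1, p=79, q=7
  k=4: a=1, p=124, q=11
  k=5: a=2, p=327, q=29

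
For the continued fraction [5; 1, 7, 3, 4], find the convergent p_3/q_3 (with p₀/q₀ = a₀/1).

147/25

Using pₖ = aₖpₖ₋₁ + pₖ₋₂, qₖ = aₖqₖ₋₁ + qₖ₋₂ (with p₋₁=1, p₋₂=0, q₋₁=0, q₋₂=1):
  k=0: a=5, p=5, q=1
  k=1: a=1, p=6, q=1
  k=2: a=7, p=47, q=8
  k=3: a=3, p=147, q=25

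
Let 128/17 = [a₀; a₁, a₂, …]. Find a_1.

128 = 7·17 + 9   →  a_0 = 7
17 = 1·9 + 8   →  a_1 = 1

1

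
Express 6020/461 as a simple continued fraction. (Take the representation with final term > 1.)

6020 = 13·461 + 27
461 = 17·27 + 2
27 = 13·2 + 1
2 = 2·1 + 0  (stop)
So 6020/461 = [13; 17, 13, 2].

[13; 17, 13, 2]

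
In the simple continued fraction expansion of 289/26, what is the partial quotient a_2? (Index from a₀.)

1

289 = 11·26 + 3   →  a_0 = 11
26 = 8·3 + 2   →  a_1 = 8
3 = 1·2 + 1   →  a_2 = 1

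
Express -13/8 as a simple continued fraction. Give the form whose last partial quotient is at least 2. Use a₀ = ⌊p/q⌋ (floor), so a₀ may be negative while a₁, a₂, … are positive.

[-2; 2, 1, 2]

-13 = -2·8 + 3
8 = 2·3 + 2
3 = 1·2 + 1
2 = 2·1 + 0  (stop)
So -13/8 = [-2; 2, 1, 2].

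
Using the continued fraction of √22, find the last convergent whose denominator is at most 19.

√22 = [4; 1, 2, 4, 2, 1, 8, …] (period length 6).
Convergents:
  p_0/q_0 = 4/1
  p_1/q_1 = 5/1
  p_2/q_2 = 14/3
  p_3/q_3 = 61/13
  p_4/q_4 = 136/29
q_3 = 13 ≤ 19 < 29 = q_4, so the answer is 61/13.

61/13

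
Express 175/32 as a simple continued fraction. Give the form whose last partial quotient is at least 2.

[5; 2, 7, 2]

175 = 5·32 + 15
32 = 2·15 + 2
15 = 7·2 + 1
2 = 2·1 + 0  (stop)
So 175/32 = [5; 2, 7, 2].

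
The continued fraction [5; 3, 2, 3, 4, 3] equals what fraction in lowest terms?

Using pₖ = aₖpₖ₋₁ + pₖ₋₂ and qₖ = aₖqₖ₋₁ + qₖ₋₂:
  k=0: a=5, p=5, q=1
  k=1: a=3, p=16, q=3
  k=2: a=2, p=37, q=7
  k=3: a=3, p=127, q=24
  k=4: a=4, p=545, q=103
  k=5: a=3, p=1762, q=333

1762/333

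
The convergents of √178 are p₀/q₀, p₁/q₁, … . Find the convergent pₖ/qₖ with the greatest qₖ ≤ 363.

1601/120

√178 = [13; 2, 1, 12, 1, 2, 26, …] (period length 6).
Convergents:
  p_0/q_0 = 13/1
  p_1/q_1 = 27/2
  p_2/q_2 = 40/3
  p_3/q_3 = 507/38
  p_4/q_4 = 547/41
  p_5/q_5 = 1601/120
  p_6/q_6 = 42173/3161
q_5 = 120 ≤ 363 < 3161 = q_6, so the answer is 1601/120.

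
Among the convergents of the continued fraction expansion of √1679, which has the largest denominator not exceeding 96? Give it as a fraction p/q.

1680/41

√1679 = [40; 1, 39, 1, 80, …] (period length 4).
Convergents:
  p_0/q_0 = 40/1
  p_1/q_1 = 41/1
  p_2/q_2 = 1639/40
  p_3/q_3 = 1680/41
  p_4/q_4 = 136039/3320
q_3 = 41 ≤ 96 < 3320 = q_4, so the answer is 1680/41.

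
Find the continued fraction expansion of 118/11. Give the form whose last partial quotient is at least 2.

118 = 10·11 + 8
11 = 1·8 + 3
8 = 2·3 + 2
3 = 1·2 + 1
2 = 2·1 + 0  (stop)
So 118/11 = [10; 1, 2, 1, 2].

[10; 1, 2, 1, 2]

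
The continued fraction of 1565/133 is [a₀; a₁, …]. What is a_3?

1565 = 11·133 + 102   →  a_0 = 11
133 = 1·102 + 31   →  a_1 = 1
102 = 3·31 + 9   →  a_2 = 3
31 = 3·9 + 4   →  a_3 = 3

3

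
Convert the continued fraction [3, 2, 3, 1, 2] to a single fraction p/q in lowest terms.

Using pₖ = aₖpₖ₋₁ + pₖ₋₂ and qₖ = aₖqₖ₋₁ + qₖ₋₂:
  k=0: a=3, p=3, q=1
  k=1: a=2, p=7, q=2
  k=2: a=3, p=24, q=7
  k=3: a=1, p=31, q=9
  k=4: a=2, p=86, q=25

86/25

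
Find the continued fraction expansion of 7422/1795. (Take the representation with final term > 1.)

[4; 7, 2, 2, 1, 1, 9, 2]

7422 = 4*1795 + 242
1795 = 7*242 + 101
242 = 2*101 + 40
101 = 2*40 + 21
40 = 1*21 + 19
21 = 1*19 + 2
19 = 9*2 + 1
2 = 2*1 + 0  (stop)
So 7422/1795 = [4; 7, 2, 2, 1, 1, 9, 2].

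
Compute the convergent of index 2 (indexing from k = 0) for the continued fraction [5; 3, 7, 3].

Using pₖ = aₖpₖ₋₁ + pₖ₋₂, qₖ = aₖqₖ₋₁ + qₖ₋₂ (with p₋₁=1, p₋₂=0, q₋₁=0, q₋₂=1):
  k=0: a=5, p=5, q=1
  k=1: a=3, p=16, q=3
  k=2: a=7, p=117, q=22

117/22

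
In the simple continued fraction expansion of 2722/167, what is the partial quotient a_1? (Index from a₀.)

2722 = 16·167 + 50   →  a_0 = 16
167 = 3·50 + 17   →  a_1 = 3

3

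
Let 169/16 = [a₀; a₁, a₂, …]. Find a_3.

3

169 = 10·16 + 9   →  a_0 = 10
16 = 1·9 + 7   →  a_1 = 1
9 = 1·7 + 2   →  a_2 = 1
7 = 3·2 + 1   →  a_3 = 3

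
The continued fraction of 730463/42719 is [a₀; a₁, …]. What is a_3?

3

730463 = 17·42719 + 4240   →  a_0 = 17
42719 = 10·4240 + 319   →  a_1 = 10
4240 = 13·319 + 93   →  a_2 = 13
319 = 3·93 + 40   →  a_3 = 3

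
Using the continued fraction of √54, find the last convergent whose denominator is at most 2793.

14403/1960

√54 = [7; 2, 1, 6, 1, 2, 14, …] (period length 6).
Convergents:
  p_0/q_0 = 7/1
  p_1/q_1 = 15/2
  p_2/q_2 = 22/3
  p_3/q_3 = 147/20
  p_4/q_4 = 169/23
  p_5/q_5 = 485/66
  p_6/q_6 = 6959/947
  p_7/q_7 = 14403/1960
  p_8/q_8 = 21362/2907
q_7 = 1960 ≤ 2793 < 2907 = q_8, so the answer is 14403/1960.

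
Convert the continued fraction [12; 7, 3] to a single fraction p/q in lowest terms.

Using pₖ = aₖpₖ₋₁ + pₖ₋₂ and qₖ = aₖqₖ₋₁ + qₖ₋₂:
  k=0: a=12, p=12, q=1
  k=1: a=7, p=85, q=7
  k=2: a=3, p=267, q=22

267/22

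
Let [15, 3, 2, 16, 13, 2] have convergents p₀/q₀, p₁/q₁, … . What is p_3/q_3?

Using pₖ = aₖpₖ₋₁ + pₖ₋₂, qₖ = aₖqₖ₋₁ + qₖ₋₂ (with p₋₁=1, p₋₂=0, q₋₁=0, q₋₂=1):
  k=0: a=15, p=15, q=1
  k=1: a=3, p=46, q=3
  k=2: a=2, p=107, q=7
  k=3: a=16, p=1758, q=115

1758/115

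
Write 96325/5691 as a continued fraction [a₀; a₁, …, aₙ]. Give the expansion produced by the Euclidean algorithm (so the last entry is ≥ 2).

[16; 1, 12, 2, 17, 12]

96325 = 16*5691 + 5269
5691 = 1*5269 + 422
5269 = 12*422 + 205
422 = 2*205 + 12
205 = 17*12 + 1
12 = 12*1 + 0  (stop)
So 96325/5691 = [16; 1, 12, 2, 17, 12].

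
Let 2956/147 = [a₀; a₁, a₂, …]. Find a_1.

9

2956 = 20·147 + 16   →  a_0 = 20
147 = 9·16 + 3   →  a_1 = 9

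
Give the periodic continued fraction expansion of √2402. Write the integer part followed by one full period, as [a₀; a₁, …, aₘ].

a₀ = ⌊√2402⌋ = 49.
With m₀=0, d₀=1 and mₖ₊₁ = dₖaₖ − mₖ, dₖ₊₁ = (n − mₖ₊₁²)/dₖ, aₖ₊₁ = ⌊(a₀+mₖ₊₁)/dₖ₊₁⌋:
  k=1: m=49, d=1, a=98
d=1 and a=2a₀=98 at k=1, so the next step gives (m, d) = (49, 1) again — its k=1 value — and the period has length 1.

[49; 98]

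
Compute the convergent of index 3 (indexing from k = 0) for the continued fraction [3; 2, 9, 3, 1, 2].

Using pₖ = aₖpₖ₋₁ + pₖ₋₂, qₖ = aₖqₖ₋₁ + qₖ₋₂ (with p₋₁=1, p₋₂=0, q₋₁=0, q₋₂=1):
  k=0: a=3, p=3, q=1
  k=1: a=2, p=7, q=2
  k=2: a=9, p=66, q=19
  k=3: a=3, p=205, q=59

205/59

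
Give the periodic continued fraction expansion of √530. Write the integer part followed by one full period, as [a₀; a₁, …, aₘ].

[23; 46]

a₀ = ⌊√530⌋ = 23.
With m₀=0, d₀=1 and mₖ₊₁ = dₖaₖ − mₖ, dₖ₊₁ = (n − mₖ₊₁²)/dₖ, aₖ₊₁ = ⌊(a₀+mₖ₊₁)/dₖ₊₁⌋:
  k=1: m=23, d=1, a=46
d=1 and a=2a₀=46 at k=1, so the next step gives (m, d) = (23, 1) again — its k=1 value — and the period has length 1.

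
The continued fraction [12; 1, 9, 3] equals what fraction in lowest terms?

Fold from the inside: start with 3/1.
  9 + 1/3 = 28/3
  1 + 3/28 = 31/28
  12 + 28/31 = 400/31

400/31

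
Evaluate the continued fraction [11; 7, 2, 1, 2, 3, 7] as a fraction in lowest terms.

Fold from the inside: start with 7/1.
  3 + 1/7 = 22/7
  2 + 7/22 = 51/22
  1 + 22/51 = 73/51
  2 + 51/73 = 197/73
  7 + 73/197 = 1452/197
  11 + 197/1452 = 16169/1452

16169/1452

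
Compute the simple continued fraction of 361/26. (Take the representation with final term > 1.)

361 = 13·26 + 23
26 = 1·23 + 3
23 = 7·3 + 2
3 = 1·2 + 1
2 = 2·1 + 0  (stop)
So 361/26 = [13; 1, 7, 1, 2].

[13; 1, 7, 1, 2]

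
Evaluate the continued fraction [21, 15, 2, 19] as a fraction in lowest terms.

Using pₖ = aₖpₖ₋₁ + pₖ₋₂ and qₖ = aₖqₖ₋₁ + qₖ₋₂:
  k=0: a=21, p=21, q=1
  k=1: a=15, p=316, q=15
  k=2: a=2, p=653, q=31
  k=3: a=19, p=12723, q=604

12723/604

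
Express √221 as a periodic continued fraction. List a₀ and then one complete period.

[14; 1, 6, 2, 6, 1, 28]

a₀ = ⌊√221⌋ = 14.
With m₀=0, d₀=1 and mₖ₊₁ = dₖaₖ − mₖ, dₖ₊₁ = (n − mₖ₊₁²)/dₖ, aₖ₊₁ = ⌊(a₀+mₖ₊₁)/dₖ₊₁⌋:
  k=1: m=14, d=25, a=1
  k=2: m=11, d=4, a=6
  k=3: m=13, d=13, a=2
  k=4: m=13, d=4, a=6
  k=5: m=11, d=25, a=1
  k=6: m=14, d=1, a=28
d=1 and a=2a₀=28 at k=6, so the next step gives (m, d) = (14, 25) again — its k=1 value — and the period has length 6.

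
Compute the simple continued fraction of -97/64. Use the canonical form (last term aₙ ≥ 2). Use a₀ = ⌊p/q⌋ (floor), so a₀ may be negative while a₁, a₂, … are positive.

[-2; 2, 15, 2]

-97 = -2×64 + 31
64 = 2×31 + 2
31 = 15×2 + 1
2 = 2×1 + 0  (stop)
So -97/64 = [-2; 2, 15, 2].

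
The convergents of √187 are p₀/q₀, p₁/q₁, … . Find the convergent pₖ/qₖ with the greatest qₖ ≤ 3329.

44867/3281

√187 = [13; 1, 2, 13, 2, 1, 26, …] (period length 6).
Convergents:
  p_0/q_0 = 13/1
  p_1/q_1 = 14/1
  p_2/q_2 = 41/3
  p_3/q_3 = 547/40
  p_4/q_4 = 1135/83
  p_5/q_5 = 1682/123
  p_6/q_6 = 44867/3281
  p_7/q_7 = 46549/3404
q_6 = 3281 ≤ 3329 < 3404 = q_7, so the answer is 44867/3281.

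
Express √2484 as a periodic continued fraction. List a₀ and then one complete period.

a₀ = ⌊√2484⌋ = 49.
With m₀=0, d₀=1 and mₖ₊₁ = dₖaₖ − mₖ, dₖ₊₁ = (n − mₖ₊₁²)/dₖ, aₖ₊₁ = ⌊(a₀+mₖ₊₁)/dₖ₊₁⌋:
  k=1: m=49, d=83, a=1
  k=2: m=34, d=16, a=5
  k=3: m=46, d=23, a=4
  k=4: m=46, d=16, a=5
  k=5: m=34, d=83, a=1
  k=6: m=49, d=1, a=98
d=1 and a=2a₀=98 at k=6, so the next step gives (m, d) = (49, 83) again — its k=1 value — and the period has length 6.

[49; 1, 5, 4, 5, 1, 98]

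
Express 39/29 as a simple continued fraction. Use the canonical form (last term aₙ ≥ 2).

[1; 2, 1, 9]

39 = 1×29 + 10
29 = 2×10 + 9
10 = 1×9 + 1
9 = 9×1 + 0  (stop)
So 39/29 = [1; 2, 1, 9].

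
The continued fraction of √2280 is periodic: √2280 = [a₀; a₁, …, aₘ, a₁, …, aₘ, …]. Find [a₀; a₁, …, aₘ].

a₀ = ⌊√2280⌋ = 47.
With m₀=0, d₀=1 and mₖ₊₁ = dₖaₖ − mₖ, dₖ₊₁ = (n − mₖ₊₁²)/dₖ, aₖ₊₁ = ⌊(a₀+mₖ₊₁)/dₖ₊₁⌋:
  k=1: m=47, d=71, a=1
  k=2: m=24, d=24, a=2
  k=3: m=24, d=71, a=1
  k=4: m=47, d=1, a=94
d=1 and a=2a₀=94 at k=4, so the next step gives (m, d) = (47, 71) again — its k=1 value — and the period has length 4.

[47; 1, 2, 1, 94]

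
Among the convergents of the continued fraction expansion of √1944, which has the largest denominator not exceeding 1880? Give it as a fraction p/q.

√1944 = [44; 11, 88, …] (period length 2).
Convergents:
  p_0/q_0 = 44/1
  p_1/q_1 = 485/11
  p_2/q_2 = 42724/969
  p_3/q_3 = 470449/10670
q_2 = 969 ≤ 1880 < 10670 = q_3, so the answer is 42724/969.

42724/969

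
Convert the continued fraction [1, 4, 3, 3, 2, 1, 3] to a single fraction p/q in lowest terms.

647/525

Using pₖ = aₖpₖ₋₁ + pₖ₋₂ and qₖ = aₖqₖ₋₁ + qₖ₋₂:
  k=0: a=1, p=1, q=1
  k=1: a=4, p=5, q=4
  k=2: a=3, p=16, q=13
  k=3: a=3, p=53, q=43
  k=4: a=2, p=122, q=99
  k=5: a=1, p=175, q=142
  k=6: a=3, p=647, q=525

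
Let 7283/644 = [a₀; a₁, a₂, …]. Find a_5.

7283 = 11·644 + 199   →  a_0 = 11
644 = 3·199 + 47   →  a_1 = 3
199 = 4·47 + 11   →  a_2 = 4
47 = 4·11 + 3   →  a_3 = 4
11 = 3·3 + 2   →  a_4 = 3
3 = 1·2 + 1   →  a_5 = 1

1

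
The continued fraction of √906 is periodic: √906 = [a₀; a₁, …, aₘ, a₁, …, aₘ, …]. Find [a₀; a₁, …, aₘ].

[30; 10, 60]

a₀ = ⌊√906⌋ = 30.
With m₀=0, d₀=1 and mₖ₊₁ = dₖaₖ − mₖ, dₖ₊₁ = (n − mₖ₊₁²)/dₖ, aₖ₊₁ = ⌊(a₀+mₖ₊₁)/dₖ₊₁⌋:
  k=1: m=30, d=6, a=10
  k=2: m=30, d=1, a=60
d=1 and a=2a₀=60 at k=2, so the next step gives (m, d) = (30, 6) again — its k=1 value — and the period has length 2.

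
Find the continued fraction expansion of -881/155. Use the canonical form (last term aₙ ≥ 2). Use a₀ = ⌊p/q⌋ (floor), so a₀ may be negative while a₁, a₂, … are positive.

[-6; 3, 6, 8]

-881 = -6×155 + 49
155 = 3×49 + 8
49 = 6×8 + 1
8 = 8×1 + 0  (stop)
So -881/155 = [-6; 3, 6, 8].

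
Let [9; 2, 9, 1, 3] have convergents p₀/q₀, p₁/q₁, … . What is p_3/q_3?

199/21

Using pₖ = aₖpₖ₋₁ + pₖ₋₂, qₖ = aₖqₖ₋₁ + qₖ₋₂ (with p₋₁=1, p₋₂=0, q₋₁=0, q₋₂=1):
  k=0: a=9, p=9, q=1
  k=1: a=2, p=19, q=2
  k=2: a=9, p=180, q=19
  k=3: a=1, p=199, q=21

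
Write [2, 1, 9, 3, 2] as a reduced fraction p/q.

Fold from the inside: start with 2/1.
  3 + 1/2 = 7/2
  9 + 2/7 = 65/7
  1 + 7/65 = 72/65
  2 + 65/72 = 209/72

209/72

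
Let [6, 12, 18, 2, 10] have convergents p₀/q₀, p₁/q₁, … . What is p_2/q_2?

Using pₖ = aₖpₖ₋₁ + pₖ₋₂, qₖ = aₖqₖ₋₁ + qₖ₋₂ (with p₋₁=1, p₋₂=0, q₋₁=0, q₋₂=1):
  k=0: a=6, p=6, q=1
  k=1: a=12, p=73, q=12
  k=2: a=18, p=1320, q=217

1320/217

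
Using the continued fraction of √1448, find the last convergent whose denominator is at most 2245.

54986/1445

√1448 = [38; 19, 76, …] (period length 2).
Convergents:
  p_0/q_0 = 38/1
  p_1/q_1 = 723/19
  p_2/q_2 = 54986/1445
  p_3/q_3 = 1045457/27474
q_2 = 1445 ≤ 2245 < 27474 = q_3, so the answer is 54986/1445.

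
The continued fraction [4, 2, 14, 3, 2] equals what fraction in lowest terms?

928/207

Using pₖ = aₖpₖ₋₁ + pₖ₋₂ and qₖ = aₖqₖ₋₁ + qₖ₋₂:
  k=0: a=4, p=4, q=1
  k=1: a=2, p=9, q=2
  k=2: a=14, p=130, q=29
  k=3: a=3, p=399, q=89
  k=4: a=2, p=928, q=207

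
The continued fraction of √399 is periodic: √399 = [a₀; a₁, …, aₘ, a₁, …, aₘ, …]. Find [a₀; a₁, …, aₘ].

[19; 1, 38]

a₀ = ⌊√399⌋ = 19.
With m₀=0, d₀=1 and mₖ₊₁ = dₖaₖ − mₖ, dₖ₊₁ = (n − mₖ₊₁²)/dₖ, aₖ₊₁ = ⌊(a₀+mₖ₊₁)/dₖ₊₁⌋:
  k=1: m=19, d=38, a=1
  k=2: m=19, d=1, a=38
d=1 and a=2a₀=38 at k=2, so the next step gives (m, d) = (19, 38) again — its k=1 value — and the period has length 2.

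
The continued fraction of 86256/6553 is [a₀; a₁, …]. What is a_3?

86256 = 13·6553 + 1067   →  a_0 = 13
6553 = 6·1067 + 151   →  a_1 = 6
1067 = 7·151 + 10   →  a_2 = 7
151 = 15·10 + 1   →  a_3 = 15

15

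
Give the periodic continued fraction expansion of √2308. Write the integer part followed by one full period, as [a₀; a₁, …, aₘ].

a₀ = ⌊√2308⌋ = 48.
With m₀=0, d₀=1 and mₖ₊₁ = dₖaₖ − mₖ, dₖ₊₁ = (n − mₖ₊₁²)/dₖ, aₖ₊₁ = ⌊(a₀+mₖ₊₁)/dₖ₊₁⌋:
  k=1: m=48, d=4, a=24
  k=2: m=48, d=1, a=96
d=1 and a=2a₀=96 at k=2, so the next step gives (m, d) = (48, 4) again — its k=1 value — and the period has length 2.

[48; 24, 96]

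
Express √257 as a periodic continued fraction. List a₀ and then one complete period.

a₀ = ⌊√257⌋ = 16.

[16; 32]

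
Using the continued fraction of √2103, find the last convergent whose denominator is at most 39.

√2103 = [45; 1, 6, 15, 6, 1, 90, …] (period length 6).
Convergents:
  p_0/q_0 = 45/1
  p_1/q_1 = 46/1
  p_2/q_2 = 321/7
  p_3/q_3 = 4861/106
q_2 = 7 ≤ 39 < 106 = q_3, so the answer is 321/7.

321/7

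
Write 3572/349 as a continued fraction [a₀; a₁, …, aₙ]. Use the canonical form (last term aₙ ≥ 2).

3572 = 10*349 + 82
349 = 4*82 + 21
82 = 3*21 + 19
21 = 1*19 + 2
19 = 9*2 + 1
2 = 2*1 + 0  (stop)
So 3572/349 = [10; 4, 3, 1, 9, 2].

[10; 4, 3, 1, 9, 2]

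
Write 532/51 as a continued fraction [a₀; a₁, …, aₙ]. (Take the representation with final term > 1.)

532 = 10*51 + 22
51 = 2*22 + 7
22 = 3*7 + 1
7 = 7*1 + 0  (stop)
So 532/51 = [10; 2, 3, 7].

[10; 2, 3, 7]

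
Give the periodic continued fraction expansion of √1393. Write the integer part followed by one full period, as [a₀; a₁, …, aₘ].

[37; 3, 10, 3, 74]

a₀ = ⌊√1393⌋ = 37.
With m₀=0, d₀=1 and mₖ₊₁ = dₖaₖ − mₖ, dₖ₊₁ = (n − mₖ₊₁²)/dₖ, aₖ₊₁ = ⌊(a₀+mₖ₊₁)/dₖ₊₁⌋:
  k=1: m=37, d=24, a=3
  k=2: m=35, d=7, a=10
  k=3: m=35, d=24, a=3
  k=4: m=37, d=1, a=74
d=1 and a=2a₀=74 at k=4, so the next step gives (m, d) = (37, 24) again — its k=1 value — and the period has length 4.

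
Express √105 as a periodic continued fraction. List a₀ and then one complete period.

a₀ = ⌊√105⌋ = 10.
With m₀=0, d₀=1 and mₖ₊₁ = dₖaₖ − mₖ, dₖ₊₁ = (n − mₖ₊₁²)/dₖ, aₖ₊₁ = ⌊(a₀+mₖ₊₁)/dₖ₊₁⌋:
  k=1: m=10, d=5, a=4
  k=2: m=10, d=1, a=20
d=1 and a=2a₀=20 at k=2, so the next step gives (m, d) = (10, 5) again — its k=1 value — and the period has length 2.

[10; 4, 20]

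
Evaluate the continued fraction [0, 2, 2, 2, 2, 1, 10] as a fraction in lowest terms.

182/439

Using pₖ = aₖpₖ₋₁ + pₖ₋₂ and qₖ = aₖqₖ₋₁ + qₖ₋₂:
  k=0: a=0, p=0, q=1
  k=1: a=2, p=1, q=2
  k=2: a=2, p=2, q=5
  k=3: a=2, p=5, q=12
  k=4: a=2, p=12, q=29
  k=5: a=1, p=17, q=41
  k=6: a=10, p=182, q=439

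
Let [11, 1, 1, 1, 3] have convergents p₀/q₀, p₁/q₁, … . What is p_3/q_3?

35/3

Using pₖ = aₖpₖ₋₁ + pₖ₋₂, qₖ = aₖqₖ₋₁ + qₖ₋₂ (with p₋₁=1, p₋₂=0, q₋₁=0, q₋₂=1):
  k=0: a=11, p=11, q=1
  k=1: a=1, p=12, q=1
  k=2: a=1, p=23, q=2
  k=3: a=1, p=35, q=3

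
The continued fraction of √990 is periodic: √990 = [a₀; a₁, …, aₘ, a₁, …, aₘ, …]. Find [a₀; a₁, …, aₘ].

[31; 2, 6, 2, 62]

a₀ = ⌊√990⌋ = 31.
With m₀=0, d₀=1 and mₖ₊₁ = dₖaₖ − mₖ, dₖ₊₁ = (n − mₖ₊₁²)/dₖ, aₖ₊₁ = ⌊(a₀+mₖ₊₁)/dₖ₊₁⌋:
  k=1: m=31, d=29, a=2
  k=2: m=27, d=9, a=6
  k=3: m=27, d=29, a=2
  k=4: m=31, d=1, a=62
d=1 and a=2a₀=62 at k=4, so the next step gives (m, d) = (31, 29) again — its k=1 value — and the period has length 4.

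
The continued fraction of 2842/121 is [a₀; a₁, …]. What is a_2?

2842 = 23·121 + 59   →  a_0 = 23
121 = 2·59 + 3   →  a_1 = 2
59 = 19·3 + 2   →  a_2 = 19

19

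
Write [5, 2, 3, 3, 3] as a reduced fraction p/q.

Using pₖ = aₖpₖ₋₁ + pₖ₋₂ and qₖ = aₖqₖ₋₁ + qₖ₋₂:
  k=0: a=5, p=5, q=1
  k=1: a=2, p=11, q=2
  k=2: a=3, p=38, q=7
  k=3: a=3, p=125, q=23
  k=4: a=3, p=413, q=76

413/76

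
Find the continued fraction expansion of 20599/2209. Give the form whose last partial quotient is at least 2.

[9; 3, 13, 18, 3]

20599 = 9*2209 + 718
2209 = 3*718 + 55
718 = 13*55 + 3
55 = 18*3 + 1
3 = 3*1 + 0  (stop)
So 20599/2209 = [9; 3, 13, 18, 3].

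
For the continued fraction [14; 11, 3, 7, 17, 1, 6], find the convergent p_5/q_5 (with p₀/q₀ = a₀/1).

Using pₖ = aₖpₖ₋₁ + pₖ₋₂, qₖ = aₖqₖ₋₁ + qₖ₋₂ (with p₋₁=1, p₋₂=0, q₋₁=0, q₋₂=1):
  k=0: a=14, p=14, q=1
  k=1: a=11, p=155, q=11
  k=2: a=3, p=479, q=34
  k=3: a=7, p=3508, q=249
  k=4: a=17, p=60115, q=4267
  k=5: a=1, p=63623, q=4516

63623/4516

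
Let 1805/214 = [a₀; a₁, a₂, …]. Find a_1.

2

1805 = 8·214 + 93   →  a_0 = 8
214 = 2·93 + 28   →  a_1 = 2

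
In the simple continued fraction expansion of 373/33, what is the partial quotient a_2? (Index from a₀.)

373 = 11·33 + 10   →  a_0 = 11
33 = 3·10 + 3   →  a_1 = 3
10 = 3·3 + 1   →  a_2 = 3

3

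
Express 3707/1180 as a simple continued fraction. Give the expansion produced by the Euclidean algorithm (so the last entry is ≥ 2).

3707 = 3·1180 + 167
1180 = 7·167 + 11
167 = 15·11 + 2
11 = 5·2 + 1
2 = 2·1 + 0  (stop)
So 3707/1180 = [3; 7, 15, 5, 2].

[3; 7, 15, 5, 2]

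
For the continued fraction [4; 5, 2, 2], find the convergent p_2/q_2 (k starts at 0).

Using pₖ = aₖpₖ₋₁ + pₖ₋₂, qₖ = aₖqₖ₋₁ + qₖ₋₂ (with p₋₁=1, p₋₂=0, q₋₁=0, q₋₂=1):
  k=0: a=4, p=4, q=1
  k=1: a=5, p=21, q=5
  k=2: a=2, p=46, q=11

46/11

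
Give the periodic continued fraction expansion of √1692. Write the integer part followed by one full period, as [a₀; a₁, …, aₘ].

a₀ = ⌊√1692⌋ = 41.
With m₀=0, d₀=1 and mₖ₊₁ = dₖaₖ − mₖ, dₖ₊₁ = (n − mₖ₊₁²)/dₖ, aₖ₊₁ = ⌊(a₀+mₖ₊₁)/dₖ₊₁⌋:
  k=1: m=41, d=11, a=7
  k=2: m=36, d=36, a=2
  k=3: m=36, d=11, a=7
  k=4: m=41, d=1, a=82
d=1 and a=2a₀=82 at k=4, so the next step gives (m, d) = (41, 11) again — its k=1 value — and the period has length 4.

[41; 7, 2, 7, 82]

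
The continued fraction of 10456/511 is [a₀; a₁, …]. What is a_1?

10456 = 20·511 + 236   →  a_0 = 20
511 = 2·236 + 39   →  a_1 = 2

2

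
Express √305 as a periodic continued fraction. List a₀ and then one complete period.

[17; 2, 6, 2, 34]

a₀ = ⌊√305⌋ = 17.
With m₀=0, d₀=1 and mₖ₊₁ = dₖaₖ − mₖ, dₖ₊₁ = (n − mₖ₊₁²)/dₖ, aₖ₊₁ = ⌊(a₀+mₖ₊₁)/dₖ₊₁⌋:
  k=1: m=17, d=16, a=2
  k=2: m=15, d=5, a=6
  k=3: m=15, d=16, a=2
  k=4: m=17, d=1, a=34
d=1 and a=2a₀=34 at k=4, so the next step gives (m, d) = (17, 16) again — its k=1 value — and the period has length 4.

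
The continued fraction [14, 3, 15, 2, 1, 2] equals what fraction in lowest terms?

5401/377

Using pₖ = aₖpₖ₋₁ + pₖ₋₂ and qₖ = aₖqₖ₋₁ + qₖ₋₂:
  k=0: a=14, p=14, q=1
  k=1: a=3, p=43, q=3
  k=2: a=15, p=659, q=46
  k=3: a=2, p=1361, q=95
  k=4: a=1, p=2020, q=141
  k=5: a=2, p=5401, q=377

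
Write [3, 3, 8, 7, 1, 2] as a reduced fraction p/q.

Fold from the inside: start with 2/1.
  1 + 1/2 = 3/2
  7 + 2/3 = 23/3
  8 + 3/23 = 187/23
  3 + 23/187 = 584/187
  3 + 187/584 = 1939/584

1939/584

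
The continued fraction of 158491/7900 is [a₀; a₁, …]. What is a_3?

158491 = 20·7900 + 491   →  a_0 = 20
7900 = 16·491 + 44   →  a_1 = 16
491 = 11·44 + 7   →  a_2 = 11
44 = 6·7 + 2   →  a_3 = 6

6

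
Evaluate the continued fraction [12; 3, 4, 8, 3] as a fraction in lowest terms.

4111/334

Fold from the inside: start with 3/1.
  8 + 1/3 = 25/3
  4 + 3/25 = 103/25
  3 + 25/103 = 334/103
  12 + 103/334 = 4111/334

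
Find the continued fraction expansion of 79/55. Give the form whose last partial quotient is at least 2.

79 = 1*55 + 24
55 = 2*24 + 7
24 = 3*7 + 3
7 = 2*3 + 1
3 = 3*1 + 0  (stop)
So 79/55 = [1; 2, 3, 2, 3].

[1; 2, 3, 2, 3]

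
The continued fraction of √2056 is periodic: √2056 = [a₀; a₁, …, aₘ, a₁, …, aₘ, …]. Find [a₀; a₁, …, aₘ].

a₀ = ⌊√2056⌋ = 45.
With m₀=0, d₀=1 and mₖ₊₁ = dₖaₖ − mₖ, dₖ₊₁ = (n − mₖ₊₁²)/dₖ, aₖ₊₁ = ⌊(a₀+mₖ₊₁)/dₖ₊₁⌋:
  k=1: m=45, d=31, a=2
  k=2: m=17, d=57, a=1
  k=3: m=40, d=8, a=10
  k=4: m=40, d=57, a=1
  k=5: m=17, d=31, a=2
  k=6: m=45, d=1, a=90
d=1 and a=2a₀=90 at k=6, so the next step gives (m, d) = (45, 31) again — its k=1 value — and the period has length 6.

[45; 2, 1, 10, 1, 2, 90]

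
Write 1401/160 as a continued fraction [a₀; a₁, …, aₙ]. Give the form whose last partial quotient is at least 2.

1401 = 8×160 + 121
160 = 1×121 + 39
121 = 3×39 + 4
39 = 9×4 + 3
4 = 1×3 + 1
3 = 3×1 + 0  (stop)
So 1401/160 = [8; 1, 3, 9, 1, 3].

[8; 1, 3, 9, 1, 3]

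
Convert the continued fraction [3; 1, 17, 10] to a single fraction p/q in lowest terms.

Fold from the inside: start with 10/1.
  17 + 1/10 = 171/10
  1 + 10/171 = 181/171
  3 + 171/181 = 714/181

714/181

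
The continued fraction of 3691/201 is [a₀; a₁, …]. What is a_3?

3

3691 = 18·201 + 73   →  a_0 = 18
201 = 2·73 + 55   →  a_1 = 2
73 = 1·55 + 18   →  a_2 = 1
55 = 3·18 + 1   →  a_3 = 3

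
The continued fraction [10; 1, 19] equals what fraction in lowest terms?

219/20

Using pₖ = aₖpₖ₋₁ + pₖ₋₂ and qₖ = aₖqₖ₋₁ + qₖ₋₂:
  k=0: a=10, p=10, q=1
  k=1: a=1, p=11, q=1
  k=2: a=19, p=219, q=20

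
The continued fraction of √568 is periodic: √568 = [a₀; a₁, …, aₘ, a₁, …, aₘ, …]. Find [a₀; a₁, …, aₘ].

a₀ = ⌊√568⌋ = 23.
With m₀=0, d₀=1 and mₖ₊₁ = dₖaₖ − mₖ, dₖ₊₁ = (n − mₖ₊₁²)/dₖ, aₖ₊₁ = ⌊(a₀+mₖ₊₁)/dₖ₊₁⌋:
  k=1: m=23, d=39, a=1
  k=2: m=16, d=8, a=4
  k=3: m=16, d=39, a=1
  k=4: m=23, d=1, a=46
d=1 and a=2a₀=46 at k=4, so the next step gives (m, d) = (23, 39) again — its k=1 value — and the period has length 4.

[23; 1, 4, 1, 46]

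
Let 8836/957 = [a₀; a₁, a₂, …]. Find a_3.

8836 = 9·957 + 223   →  a_0 = 9
957 = 4·223 + 65   →  a_1 = 4
223 = 3·65 + 28   →  a_2 = 3
65 = 2·28 + 9   →  a_3 = 2

2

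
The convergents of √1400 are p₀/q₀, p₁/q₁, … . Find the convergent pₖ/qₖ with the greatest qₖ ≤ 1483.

33413/893

√1400 = [37; 2, 2, 2, 74, …] (period length 4).
Convergents:
  p_0/q_0 = 37/1
  p_1/q_1 = 75/2
  p_2/q_2 = 187/5
  p_3/q_3 = 449/12
  p_4/q_4 = 33413/893
  p_5/q_5 = 67275/1798
q_4 = 893 ≤ 1483 < 1798 = q_5, so the answer is 33413/893.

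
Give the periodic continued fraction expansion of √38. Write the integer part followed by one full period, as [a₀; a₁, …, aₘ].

[6; 6, 12]

a₀ = ⌊√38⌋ = 6.
With m₀=0, d₀=1 and mₖ₊₁ = dₖaₖ − mₖ, dₖ₊₁ = (n − mₖ₊₁²)/dₖ, aₖ₊₁ = ⌊(a₀+mₖ₊₁)/dₖ₊₁⌋:
  k=1: m=6, d=2, a=6
  k=2: m=6, d=1, a=12
d=1 and a=2a₀=12 at k=2, so the next step gives (m, d) = (6, 2) again — its k=1 value — and the period has length 2.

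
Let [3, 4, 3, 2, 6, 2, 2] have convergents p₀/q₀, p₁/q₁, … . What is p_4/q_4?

624/193

Using pₖ = aₖpₖ₋₁ + pₖ₋₂, qₖ = aₖqₖ₋₁ + qₖ₋₂ (with p₋₁=1, p₋₂=0, q₋₁=0, q₋₂=1):
  k=0: a=3, p=3, q=1
  k=1: a=4, p=13, q=4
  k=2: a=3, p=42, q=13
  k=3: a=2, p=97, q=30
  k=4: a=6, p=624, q=193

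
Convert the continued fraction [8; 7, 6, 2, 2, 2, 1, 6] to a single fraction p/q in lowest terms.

42579/5231

Fold from the inside: start with 6/1.
  1 + 1/6 = 7/6
  2 + 6/7 = 20/7
  2 + 7/20 = 47/20
  2 + 20/47 = 114/47
  6 + 47/114 = 731/114
  7 + 114/731 = 5231/731
  8 + 731/5231 = 42579/5231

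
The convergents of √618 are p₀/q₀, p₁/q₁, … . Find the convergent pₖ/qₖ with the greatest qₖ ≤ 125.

√618 = [24; 1, 6, 8, 6, 1, 48, …] (period length 6).
Convergents:
  p_0/q_0 = 24/1
  p_1/q_1 = 25/1
  p_2/q_2 = 174/7
  p_3/q_3 = 1417/57
  p_4/q_4 = 8676/349
q_3 = 57 ≤ 125 < 349 = q_4, so the answer is 1417/57.

1417/57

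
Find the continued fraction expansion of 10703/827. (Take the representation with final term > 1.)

10703 = 12·827 + 779
827 = 1·779 + 48
779 = 16·48 + 11
48 = 4·11 + 4
11 = 2·4 + 3
4 = 1·3 + 1
3 = 3·1 + 0  (stop)
So 10703/827 = [12; 1, 16, 4, 2, 1, 3].

[12; 1, 16, 4, 2, 1, 3]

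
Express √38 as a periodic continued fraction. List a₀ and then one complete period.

a₀ = ⌊√38⌋ = 6.
With m₀=0, d₀=1 and mₖ₊₁ = dₖaₖ − mₖ, dₖ₊₁ = (n − mₖ₊₁²)/dₖ, aₖ₊₁ = ⌊(a₀+mₖ₊₁)/dₖ₊₁⌋:
  k=1: m=6, d=2, a=6
  k=2: m=6, d=1, a=12
d=1 and a=2a₀=12 at k=2, so the next step gives (m, d) = (6, 2) again — its k=1 value — and the period has length 2.

[6; 6, 12]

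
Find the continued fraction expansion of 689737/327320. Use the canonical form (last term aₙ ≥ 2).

[2; 9, 3, 15, 7, 15, 3, 2]

689737 = 2*327320 + 35097
327320 = 9*35097 + 11447
35097 = 3*11447 + 756
11447 = 15*756 + 107
756 = 7*107 + 7
107 = 15*7 + 2
7 = 3*2 + 1
2 = 2*1 + 0  (stop)
So 689737/327320 = [2; 9, 3, 15, 7, 15, 3, 2].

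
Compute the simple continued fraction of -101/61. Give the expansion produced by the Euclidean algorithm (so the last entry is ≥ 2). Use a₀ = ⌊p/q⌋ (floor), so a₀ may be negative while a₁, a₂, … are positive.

-101 = -2×61 + 21
61 = 2×21 + 19
21 = 1×19 + 2
19 = 9×2 + 1
2 = 2×1 + 0  (stop)
So -101/61 = [-2; 2, 1, 9, 2].

[-2; 2, 1, 9, 2]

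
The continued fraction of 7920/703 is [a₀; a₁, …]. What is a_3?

3

7920 = 11·703 + 187   →  a_0 = 11
703 = 3·187 + 142   →  a_1 = 3
187 = 1·142 + 45   →  a_2 = 1
142 = 3·45 + 7   →  a_3 = 3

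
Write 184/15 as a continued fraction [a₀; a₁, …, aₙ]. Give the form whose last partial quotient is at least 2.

184 = 12·15 + 4
15 = 3·4 + 3
4 = 1·3 + 1
3 = 3·1 + 0  (stop)
So 184/15 = [12; 3, 1, 3].

[12; 3, 1, 3]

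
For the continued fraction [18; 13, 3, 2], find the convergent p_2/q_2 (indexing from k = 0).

Using pₖ = aₖpₖ₋₁ + pₖ₋₂, qₖ = aₖqₖ₋₁ + qₖ₋₂ (with p₋₁=1, p₋₂=0, q₋₁=0, q₋₂=1):
  k=0: a=18, p=18, q=1
  k=1: a=13, p=235, q=13
  k=2: a=3, p=723, q=40

723/40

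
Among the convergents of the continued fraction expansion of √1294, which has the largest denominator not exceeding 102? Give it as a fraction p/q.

√1294 = [35; 1, 34, 1, 70, …] (period length 4).
Convergents:
  p_0/q_0 = 35/1
  p_1/q_1 = 36/1
  p_2/q_2 = 1259/35
  p_3/q_3 = 1295/36
  p_4/q_4 = 91909/2555
q_3 = 36 ≤ 102 < 2555 = q_4, so the answer is 1295/36.

1295/36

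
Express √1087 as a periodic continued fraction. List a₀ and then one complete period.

a₀ = ⌊√1087⌋ = 32.
With m₀=0, d₀=1 and mₖ₊₁ = dₖaₖ − mₖ, dₖ₊₁ = (n − mₖ₊₁²)/dₖ, aₖ₊₁ = ⌊(a₀+mₖ₊₁)/dₖ₊₁⌋:
  k=1: m=32, d=63, a=1
  k=2: m=31, d=2, a=31
  k=3: m=31, d=63, a=1
  k=4: m=32, d=1, a=64
d=1 and a=2a₀=64 at k=4, so the next step gives (m, d) = (32, 63) again — its k=1 value — and the period has length 4.

[32; 1, 31, 1, 64]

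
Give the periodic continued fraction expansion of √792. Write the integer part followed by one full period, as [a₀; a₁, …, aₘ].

[28; 7, 56]

a₀ = ⌊√792⌋ = 28.
With m₀=0, d₀=1 and mₖ₊₁ = dₖaₖ − mₖ, dₖ₊₁ = (n − mₖ₊₁²)/dₖ, aₖ₊₁ = ⌊(a₀+mₖ₊₁)/dₖ₊₁⌋:
  k=1: m=28, d=8, a=7
  k=2: m=28, d=1, a=56
d=1 and a=2a₀=56 at k=2, so the next step gives (m, d) = (28, 8) again — its k=1 value — and the period has length 2.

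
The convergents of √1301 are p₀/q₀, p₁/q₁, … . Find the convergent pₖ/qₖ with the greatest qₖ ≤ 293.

√1301 = [36; 14, 2, 2, 2, 2, 14, 72, …] (period length 7).
Convergents:
  p_0/q_0 = 36/1
  p_1/q_1 = 505/14
  p_2/q_2 = 1046/29
  p_3/q_3 = 2597/72
  p_4/q_4 = 6240/173
  p_5/q_5 = 15077/418
q_4 = 173 ≤ 293 < 418 = q_5, so the answer is 6240/173.

6240/173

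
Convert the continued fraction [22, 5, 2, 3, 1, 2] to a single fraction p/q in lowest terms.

Using pₖ = aₖpₖ₋₁ + pₖ₋₂ and qₖ = aₖqₖ₋₁ + qₖ₋₂:
  k=0: a=22, p=22, q=1
  k=1: a=5, p=111, q=5
  k=2: a=2, p=244, q=11
  k=3: a=3, p=843, q=38
  k=4: a=1, p=1087, q=49
  k=5: a=2, p=3017, q=136

3017/136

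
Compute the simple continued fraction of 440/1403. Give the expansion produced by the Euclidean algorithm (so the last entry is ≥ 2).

440 = 0×1403 + 440
1403 = 3×440 + 83
440 = 5×83 + 25
83 = 3×25 + 8
25 = 3×8 + 1
8 = 8×1 + 0  (stop)
So 440/1403 = [0; 3, 5, 3, 3, 8].

[0; 3, 5, 3, 3, 8]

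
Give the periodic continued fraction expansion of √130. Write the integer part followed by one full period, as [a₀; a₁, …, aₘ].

a₀ = ⌊√130⌋ = 11.
With m₀=0, d₀=1 and mₖ₊₁ = dₖaₖ − mₖ, dₖ₊₁ = (n − mₖ₊₁²)/dₖ, aₖ₊₁ = ⌊(a₀+mₖ₊₁)/dₖ₊₁⌋:
  k=1: m=11, d=9, a=2
  k=2: m=7, d=9, a=2
  k=3: m=11, d=1, a=22
d=1 and a=2a₀=22 at k=3, so the next step gives (m, d) = (11, 9) again — its k=1 value — and the period has length 3.

[11; 2, 2, 22]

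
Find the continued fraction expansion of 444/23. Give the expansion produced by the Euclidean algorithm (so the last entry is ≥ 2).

[19; 3, 3, 2]

444 = 19·23 + 7
23 = 3·7 + 2
7 = 3·2 + 1
2 = 2·1 + 0  (stop)
So 444/23 = [19; 3, 3, 2].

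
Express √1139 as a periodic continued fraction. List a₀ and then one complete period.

[33; 1, 2, 1, 66]

a₀ = ⌊√1139⌋ = 33.
With m₀=0, d₀=1 and mₖ₊₁ = dₖaₖ − mₖ, dₖ₊₁ = (n − mₖ₊₁²)/dₖ, aₖ₊₁ = ⌊(a₀+mₖ₊₁)/dₖ₊₁⌋:
  k=1: m=33, d=50, a=1
  k=2: m=17, d=17, a=2
  k=3: m=17, d=50, a=1
  k=4: m=33, d=1, a=66
d=1 and a=2a₀=66 at k=4, so the next step gives (m, d) = (33, 50) again — its k=1 value — and the period has length 4.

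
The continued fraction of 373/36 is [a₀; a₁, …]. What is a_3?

3

373 = 10·36 + 13   →  a_0 = 10
36 = 2·13 + 10   →  a_1 = 2
13 = 1·10 + 3   →  a_2 = 1
10 = 3·3 + 1   →  a_3 = 3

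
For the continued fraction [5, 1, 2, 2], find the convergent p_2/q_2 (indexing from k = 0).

17/3

Using pₖ = aₖpₖ₋₁ + pₖ₋₂, qₖ = aₖqₖ₋₁ + qₖ₋₂ (with p₋₁=1, p₋₂=0, q₋₁=0, q₋₂=1):
  k=0: a=5, p=5, q=1
  k=1: a=1, p=6, q=1
  k=2: a=2, p=17, q=3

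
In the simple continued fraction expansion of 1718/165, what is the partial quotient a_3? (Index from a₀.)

2

1718 = 10·165 + 68   →  a_0 = 10
165 = 2·68 + 29   →  a_1 = 2
68 = 2·29 + 10   →  a_2 = 2
29 = 2·10 + 9   →  a_3 = 2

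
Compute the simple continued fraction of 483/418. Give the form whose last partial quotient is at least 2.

[1; 6, 2, 3, 9]

483 = 1*418 + 65
418 = 6*65 + 28
65 = 2*28 + 9
28 = 3*9 + 1
9 = 9*1 + 0  (stop)
So 483/418 = [1; 6, 2, 3, 9].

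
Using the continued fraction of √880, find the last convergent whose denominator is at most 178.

5221/176

√880 = [29; 1, 1, 1, 58, …] (period length 4).
Convergents:
  p_0/q_0 = 29/1
  p_1/q_1 = 30/1
  p_2/q_2 = 59/2
  p_3/q_3 = 89/3
  p_4/q_4 = 5221/176
  p_5/q_5 = 5310/179
q_4 = 176 ≤ 178 < 179 = q_5, so the answer is 5221/176.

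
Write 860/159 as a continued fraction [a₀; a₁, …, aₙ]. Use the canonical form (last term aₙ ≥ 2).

860 = 5*159 + 65
159 = 2*65 + 29
65 = 2*29 + 7
29 = 4*7 + 1
7 = 7*1 + 0  (stop)
So 860/159 = [5; 2, 2, 4, 7].

[5; 2, 2, 4, 7]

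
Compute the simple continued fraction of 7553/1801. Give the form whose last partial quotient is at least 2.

7553 = 4×1801 + 349
1801 = 5×349 + 56
349 = 6×56 + 13
56 = 4×13 + 4
13 = 3×4 + 1
4 = 4×1 + 0  (stop)
So 7553/1801 = [4; 5, 6, 4, 3, 4].

[4; 5, 6, 4, 3, 4]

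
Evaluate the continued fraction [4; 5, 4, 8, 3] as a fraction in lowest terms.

Using pₖ = aₖpₖ₋₁ + pₖ₋₂ and qₖ = aₖqₖ₋₁ + qₖ₋₂:
  k=0: a=4, p=4, q=1
  k=1: a=5, p=21, q=5
  k=2: a=4, p=88, q=21
  k=3: a=8, p=725, q=173
  k=4: a=3, p=2263, q=540

2263/540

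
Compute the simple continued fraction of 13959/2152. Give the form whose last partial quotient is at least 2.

13959 = 6·2152 + 1047
2152 = 2·1047 + 58
1047 = 18·58 + 3
58 = 19·3 + 1
3 = 3·1 + 0  (stop)
So 13959/2152 = [6; 2, 18, 19, 3].

[6; 2, 18, 19, 3]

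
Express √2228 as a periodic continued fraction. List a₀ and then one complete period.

a₀ = ⌊√2228⌋ = 47.

[47; 4, 1, 22, 1, 4, 94]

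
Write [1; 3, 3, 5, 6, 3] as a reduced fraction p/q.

Fold from the inside: start with 3/1.
  6 + 1/3 = 19/3
  5 + 3/19 = 98/19
  3 + 19/98 = 313/98
  3 + 98/313 = 1037/313
  1 + 313/1037 = 1350/1037

1350/1037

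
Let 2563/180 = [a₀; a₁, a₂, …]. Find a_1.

4

2563 = 14·180 + 43   →  a_0 = 14
180 = 4·43 + 8   →  a_1 = 4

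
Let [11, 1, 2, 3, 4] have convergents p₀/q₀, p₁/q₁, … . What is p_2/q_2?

Using pₖ = aₖpₖ₋₁ + pₖ₋₂, qₖ = aₖqₖ₋₁ + qₖ₋₂ (with p₋₁=1, p₋₂=0, q₋₁=0, q₋₂=1):
  k=0: a=11, p=11, q=1
  k=1: a=1, p=12, q=1
  k=2: a=2, p=35, q=3

35/3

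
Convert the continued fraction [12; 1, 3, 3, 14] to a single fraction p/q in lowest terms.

Using pₖ = aₖpₖ₋₁ + pₖ₋₂ and qₖ = aₖqₖ₋₁ + qₖ₋₂:
  k=0: a=12, p=12, q=1
  k=1: a=1, p=13, q=1
  k=2: a=3, p=51, q=4
  k=3: a=3, p=166, q=13
  k=4: a=14, p=2375, q=186

2375/186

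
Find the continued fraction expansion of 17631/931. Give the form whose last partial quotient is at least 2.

17631 = 18·931 + 873
931 = 1·873 + 58
873 = 15·58 + 3
58 = 19·3 + 1
3 = 3·1 + 0  (stop)
So 17631/931 = [18; 1, 15, 19, 3].

[18; 1, 15, 19, 3]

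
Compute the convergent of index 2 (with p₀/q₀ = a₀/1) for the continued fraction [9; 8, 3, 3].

Using pₖ = aₖpₖ₋₁ + pₖ₋₂, qₖ = aₖqₖ₋₁ + qₖ₋₂ (with p₋₁=1, p₋₂=0, q₋₁=0, q₋₂=1):
  k=0: a=9, p=9, q=1
  k=1: a=8, p=73, q=8
  k=2: a=3, p=228, q=25

228/25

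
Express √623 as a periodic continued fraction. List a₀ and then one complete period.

[24; 1, 23, 1, 48]

a₀ = ⌊√623⌋ = 24.
With m₀=0, d₀=1 and mₖ₊₁ = dₖaₖ − mₖ, dₖ₊₁ = (n − mₖ₊₁²)/dₖ, aₖ₊₁ = ⌊(a₀+mₖ₊₁)/dₖ₊₁⌋:
  k=1: m=24, d=47, a=1
  k=2: m=23, d=2, a=23
  k=3: m=23, d=47, a=1
  k=4: m=24, d=1, a=48
d=1 and a=2a₀=48 at k=4, so the next step gives (m, d) = (24, 47) again — its k=1 value — and the period has length 4.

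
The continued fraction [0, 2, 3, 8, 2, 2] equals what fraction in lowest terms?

131/304

Using pₖ = aₖpₖ₋₁ + pₖ₋₂ and qₖ = aₖqₖ₋₁ + qₖ₋₂:
  k=0: a=0, p=0, q=1
  k=1: a=2, p=1, q=2
  k=2: a=3, p=3, q=7
  k=3: a=8, p=25, q=58
  k=4: a=2, p=53, q=123
  k=5: a=2, p=131, q=304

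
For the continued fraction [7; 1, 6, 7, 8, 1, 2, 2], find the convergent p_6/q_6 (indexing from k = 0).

Using pₖ = aₖpₖ₋₁ + pₖ₋₂, qₖ = aₖqₖ₋₁ + qₖ₋₂ (with p₋₁=1, p₋₂=0, q₋₁=0, q₋₂=1):
  k=0: a=7, p=7, q=1
  k=1: a=1, p=8, q=1
  k=2: a=6, p=55, q=7
  k=3: a=7, p=393, q=50
  k=4: a=8, p=3199, q=407
  k=5: a=1, p=3592, q=457
  k=6: a=2, p=10383, q=1321

10383/1321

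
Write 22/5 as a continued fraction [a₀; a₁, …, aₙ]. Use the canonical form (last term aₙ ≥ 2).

[4; 2, 2]

22 = 4×5 + 2
5 = 2×2 + 1
2 = 2×1 + 0  (stop)
So 22/5 = [4; 2, 2].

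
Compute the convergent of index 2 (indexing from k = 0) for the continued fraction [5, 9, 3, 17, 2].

Using pₖ = aₖpₖ₋₁ + pₖ₋₂, qₖ = aₖqₖ₋₁ + qₖ₋₂ (with p₋₁=1, p₋₂=0, q₋₁=0, q₋₂=1):
  k=0: a=5, p=5, q=1
  k=1: a=9, p=46, q=9
  k=2: a=3, p=143, q=28

143/28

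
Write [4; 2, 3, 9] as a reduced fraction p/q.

Fold from the inside: start with 9/1.
  3 + 1/9 = 28/9
  2 + 9/28 = 65/28
  4 + 28/65 = 288/65

288/65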